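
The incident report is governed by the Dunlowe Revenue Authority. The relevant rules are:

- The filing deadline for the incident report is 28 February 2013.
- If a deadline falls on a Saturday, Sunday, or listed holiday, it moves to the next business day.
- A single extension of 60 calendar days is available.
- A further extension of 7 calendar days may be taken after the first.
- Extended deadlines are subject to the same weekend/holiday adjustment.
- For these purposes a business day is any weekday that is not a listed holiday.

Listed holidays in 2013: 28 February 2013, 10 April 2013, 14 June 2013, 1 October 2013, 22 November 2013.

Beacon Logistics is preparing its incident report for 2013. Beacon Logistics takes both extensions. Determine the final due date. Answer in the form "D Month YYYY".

The stated deadline is 28 February 2013.
28 February 2013 is a listed holiday, so it moves to the next business day, 1 March 2013 (Friday).
Add the 60 calendar-day extension to 1 March 2013: 30 April 2013.
30 April 2013 falls on a Tuesday, which is a business day, so no adjustment is needed.
Applying the 7-calendar-day extension: 30 April 2013 + 7 days = 7 May 2013.
7 May 2013 (Tuesday) is already a business day.
The final due date is 7 May 2013.

7 May 2013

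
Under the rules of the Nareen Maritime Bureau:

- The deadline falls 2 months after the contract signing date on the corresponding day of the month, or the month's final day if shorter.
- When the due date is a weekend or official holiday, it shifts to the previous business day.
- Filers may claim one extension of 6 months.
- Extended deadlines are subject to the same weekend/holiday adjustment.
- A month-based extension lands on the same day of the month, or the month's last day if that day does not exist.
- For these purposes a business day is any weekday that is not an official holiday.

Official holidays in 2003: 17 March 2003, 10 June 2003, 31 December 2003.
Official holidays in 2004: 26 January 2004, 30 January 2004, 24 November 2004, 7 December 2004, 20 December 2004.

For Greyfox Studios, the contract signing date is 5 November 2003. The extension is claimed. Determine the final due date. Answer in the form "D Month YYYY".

5 July 2004

Moving 2 months forward from 5 November 2003 on the corresponding day gives 5 January 2004.
Since 5 January 2004 is a Monday and not a holiday, the date is unchanged.
Add 6 months to 5 January 2004: 5 July 2004.
5 July 2004 (Monday) is already a business day.
The final due date is 5 July 2004.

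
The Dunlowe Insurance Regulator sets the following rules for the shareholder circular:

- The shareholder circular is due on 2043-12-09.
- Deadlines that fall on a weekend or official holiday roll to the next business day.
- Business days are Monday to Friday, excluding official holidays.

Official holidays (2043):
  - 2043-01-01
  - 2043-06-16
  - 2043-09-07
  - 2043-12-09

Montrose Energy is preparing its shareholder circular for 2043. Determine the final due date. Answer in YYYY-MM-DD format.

2043-12-10

Start from the fixed due date, 2043-12-09.
2043-12-09 is a listed holiday, so it moves to the next business day, 2043-12-10 (Thursday).
Final deadline: 2043-12-10.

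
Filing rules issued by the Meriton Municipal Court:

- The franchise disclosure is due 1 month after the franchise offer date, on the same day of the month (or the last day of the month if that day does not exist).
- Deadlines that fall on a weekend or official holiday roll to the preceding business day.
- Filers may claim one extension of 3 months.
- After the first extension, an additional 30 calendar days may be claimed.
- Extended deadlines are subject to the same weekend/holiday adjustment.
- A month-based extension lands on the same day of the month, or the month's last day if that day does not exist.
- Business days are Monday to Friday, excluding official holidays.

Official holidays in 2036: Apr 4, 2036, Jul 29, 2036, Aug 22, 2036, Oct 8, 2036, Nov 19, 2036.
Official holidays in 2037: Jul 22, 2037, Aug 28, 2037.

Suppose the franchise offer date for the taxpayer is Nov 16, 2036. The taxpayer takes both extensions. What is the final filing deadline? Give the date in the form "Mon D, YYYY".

Apr 15, 2037

1 month after Nov 16, 2036, on the same day of the month, is Dec 16, 2036.
Dec 16, 2036 is a Tuesday and not a listed holiday, so it stands.
The 3 months extension carries Dec 16, 2036 to Mar 16, 2037.
Mar 16, 2037 falls on a Monday, which is a business day, so no adjustment is needed.
Add the 30 calendar-day extension to Mar 16, 2037: Apr 15, 2037.
Apr 15, 2037 falls on a Wednesday, which is a business day, so no adjustment is needed.
So the filing is due Apr 15, 2037.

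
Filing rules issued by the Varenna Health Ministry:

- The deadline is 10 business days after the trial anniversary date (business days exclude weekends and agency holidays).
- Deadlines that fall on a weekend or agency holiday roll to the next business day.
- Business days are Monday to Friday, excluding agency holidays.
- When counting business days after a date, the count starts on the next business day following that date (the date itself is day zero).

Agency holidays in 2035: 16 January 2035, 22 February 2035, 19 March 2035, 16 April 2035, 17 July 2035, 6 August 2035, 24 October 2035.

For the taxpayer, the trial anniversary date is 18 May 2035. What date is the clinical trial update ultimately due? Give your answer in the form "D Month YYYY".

1 June 2035

10 business days after 18 May 2035, excluding weekends and holidays, is 1 June 2035.
1 June 2035 (Friday) is already a business day.
Deadline: 1 June 2035.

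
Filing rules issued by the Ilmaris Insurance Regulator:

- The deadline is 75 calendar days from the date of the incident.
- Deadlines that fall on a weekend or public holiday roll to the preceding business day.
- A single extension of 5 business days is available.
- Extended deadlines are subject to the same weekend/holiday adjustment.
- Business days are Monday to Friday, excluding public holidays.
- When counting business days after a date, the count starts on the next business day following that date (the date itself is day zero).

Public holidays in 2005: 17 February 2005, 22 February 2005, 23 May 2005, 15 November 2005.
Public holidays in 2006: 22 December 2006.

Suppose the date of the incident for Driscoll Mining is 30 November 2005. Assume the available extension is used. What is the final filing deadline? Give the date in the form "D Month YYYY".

Trigger date 30 November 2005 + 75 calendar days = 13 February 2006.
13 February 2006 (Monday) is already a business day.
Counting 5 further business days from 13 February 2006 reaches 20 February 2006.
20 February 2006 falls on a Monday, which is a business day, so no adjustment is needed.
Final deadline: 20 February 2006.

20 February 2006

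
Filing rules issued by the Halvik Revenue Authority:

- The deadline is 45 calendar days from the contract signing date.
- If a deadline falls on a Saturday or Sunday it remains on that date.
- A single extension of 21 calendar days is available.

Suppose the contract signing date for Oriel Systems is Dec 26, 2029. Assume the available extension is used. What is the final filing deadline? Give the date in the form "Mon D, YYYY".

Mar 2, 2030

From Dec 26, 2029, 45 calendar days later is Feb 9, 2030.
Feb 9, 2030 falls on a Saturday. The rules make no weekend/holiday allowance, so it remains Feb 9, 2030.
Applying the 21-calendar-day extension: Feb 9, 2030 + 21 days = Mar 2, 2030.
Mar 2, 2030 is a Saturday; no weekend or holiday adjustment applies.
The final due date is Mar 2, 2030.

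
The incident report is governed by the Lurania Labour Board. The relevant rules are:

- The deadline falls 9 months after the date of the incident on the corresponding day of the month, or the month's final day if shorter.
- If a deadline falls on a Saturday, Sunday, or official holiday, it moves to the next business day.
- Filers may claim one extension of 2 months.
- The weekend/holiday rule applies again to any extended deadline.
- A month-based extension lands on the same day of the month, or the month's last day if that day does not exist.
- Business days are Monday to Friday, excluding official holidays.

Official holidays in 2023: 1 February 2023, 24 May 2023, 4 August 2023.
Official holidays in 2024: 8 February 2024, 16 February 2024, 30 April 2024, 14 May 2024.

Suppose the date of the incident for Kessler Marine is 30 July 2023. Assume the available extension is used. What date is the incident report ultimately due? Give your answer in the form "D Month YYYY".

9 months after 30 July 2023, on the same day of the month, is 30 April 2024.
30 April 2024 is a listed holiday, so it moves to the next business day, 1 May 2024 (Wednesday).
Applying the 2 months extension: 2 months after 1 May 2024 is 1 July 2024.
1 July 2024 is a Monday and not a listed holiday, so it stands.
Deadline: 1 July 2024.

1 July 2024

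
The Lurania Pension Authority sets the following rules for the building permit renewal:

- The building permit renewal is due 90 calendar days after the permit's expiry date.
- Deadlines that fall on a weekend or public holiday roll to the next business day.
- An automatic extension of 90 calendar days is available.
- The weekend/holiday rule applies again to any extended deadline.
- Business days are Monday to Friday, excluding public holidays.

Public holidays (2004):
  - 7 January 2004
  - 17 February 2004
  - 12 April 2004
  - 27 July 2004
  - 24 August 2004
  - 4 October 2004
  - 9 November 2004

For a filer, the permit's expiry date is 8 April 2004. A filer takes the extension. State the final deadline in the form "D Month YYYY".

Trigger date 8 April 2004 + 90 calendar days = 7 July 2004.
7 July 2004 (Wednesday) is already a business day.
Add the 90 calendar-day extension to 7 July 2004: 5 October 2004.
Since 5 October 2004 is a Tuesday and not a holiday, the date is unchanged.
So the filing is due 5 October 2004.

5 October 2004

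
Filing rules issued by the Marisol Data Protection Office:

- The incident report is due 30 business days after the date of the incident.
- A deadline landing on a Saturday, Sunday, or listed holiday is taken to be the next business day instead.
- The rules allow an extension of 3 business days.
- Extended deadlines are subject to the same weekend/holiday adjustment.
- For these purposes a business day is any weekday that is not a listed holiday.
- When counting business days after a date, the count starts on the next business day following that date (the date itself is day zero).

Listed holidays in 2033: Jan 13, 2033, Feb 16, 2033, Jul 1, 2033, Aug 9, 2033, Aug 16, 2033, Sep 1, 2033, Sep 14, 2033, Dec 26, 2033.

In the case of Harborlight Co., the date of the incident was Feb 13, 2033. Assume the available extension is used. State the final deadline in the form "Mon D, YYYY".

Mar 31, 2033

Starting the day after Feb 13, 2033 and counting 30 business days lands on Mar 28, 2033.
Mar 28, 2033 (Monday) is already a business day.
Counting 3 further business days from Mar 28, 2033 reaches Mar 31, 2033.
Since Mar 31, 2033 is a Thursday and not a holiday, the date is unchanged.
So the filing is due Mar 31, 2033.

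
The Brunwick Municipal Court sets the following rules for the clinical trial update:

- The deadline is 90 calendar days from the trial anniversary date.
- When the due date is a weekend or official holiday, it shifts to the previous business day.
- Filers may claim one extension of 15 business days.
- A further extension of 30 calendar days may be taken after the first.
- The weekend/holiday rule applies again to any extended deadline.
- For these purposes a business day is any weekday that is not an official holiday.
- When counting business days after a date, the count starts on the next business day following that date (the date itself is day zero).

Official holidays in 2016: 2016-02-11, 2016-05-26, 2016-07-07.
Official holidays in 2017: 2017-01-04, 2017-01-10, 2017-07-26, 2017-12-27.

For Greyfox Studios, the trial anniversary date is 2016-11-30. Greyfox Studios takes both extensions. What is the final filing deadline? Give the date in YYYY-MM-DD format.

2017-04-20

Adding 90 calendar days to 2016-11-30 gives 2017-02-28.
2017-02-28 falls on a Tuesday, which is a business day, so no adjustment is needed.
Counting 15 further business days from 2017-02-28 reaches 2017-03-21.
Since 2017-03-21 is a Tuesday and not a holiday, the date is unchanged.
The 30-calendar-day extension moves the deadline from 2017-03-21 to 2017-04-20.
2017-04-20 (Thursday) is already a business day.
Deadline: 2017-04-20.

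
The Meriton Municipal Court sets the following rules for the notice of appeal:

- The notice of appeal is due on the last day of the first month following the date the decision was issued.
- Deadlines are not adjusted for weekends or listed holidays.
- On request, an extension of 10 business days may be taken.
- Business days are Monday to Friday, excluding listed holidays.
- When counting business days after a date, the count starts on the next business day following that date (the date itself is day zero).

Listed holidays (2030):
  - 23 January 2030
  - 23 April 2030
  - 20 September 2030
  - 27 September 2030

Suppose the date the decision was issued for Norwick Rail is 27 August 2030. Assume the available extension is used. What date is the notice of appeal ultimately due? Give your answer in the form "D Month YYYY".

1 month after 27 August 2030 is September 2030; that month ends on 30 September 2030.
30 September 2030 is a Monday; no weekend or holiday adjustment applies.
The 10-business-day extension runs from 30 September 2030 to 14 October 2030.
14 October 2030 is a Monday; no weekend or holiday adjustment applies.
Final deadline: 14 October 2030.

14 October 2030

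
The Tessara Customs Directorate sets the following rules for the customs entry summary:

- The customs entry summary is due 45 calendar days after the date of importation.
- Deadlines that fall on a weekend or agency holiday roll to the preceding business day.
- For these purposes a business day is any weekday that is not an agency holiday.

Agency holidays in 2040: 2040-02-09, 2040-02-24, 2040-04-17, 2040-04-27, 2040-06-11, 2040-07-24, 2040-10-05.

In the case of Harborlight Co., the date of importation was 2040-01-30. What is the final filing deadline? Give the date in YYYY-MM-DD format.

2040-03-15

45 calendar days after 2040-01-30 is 2040-03-15.
2040-03-15 is a Thursday and not a listed holiday, so it stands.
Deadline: 2040-03-15.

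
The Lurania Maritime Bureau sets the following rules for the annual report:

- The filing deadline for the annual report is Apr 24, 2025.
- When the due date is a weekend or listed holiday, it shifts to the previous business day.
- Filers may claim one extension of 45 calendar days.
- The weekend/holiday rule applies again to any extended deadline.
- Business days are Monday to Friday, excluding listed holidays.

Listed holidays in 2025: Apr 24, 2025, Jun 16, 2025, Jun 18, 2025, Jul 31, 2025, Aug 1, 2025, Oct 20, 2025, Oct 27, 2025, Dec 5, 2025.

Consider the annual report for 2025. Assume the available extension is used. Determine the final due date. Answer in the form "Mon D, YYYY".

Jun 6, 2025

The stated deadline is Apr 24, 2025.
Because Apr 24, 2025 is a listed holiday, the deadline becomes Apr 23, 2025 (Wednesday).
Applying the 45-calendar-day extension: Apr 23, 2025 + 45 days = Jun 7, 2025.
Jun 7, 2025 is a Saturday, so it moves to the preceding business day, Jun 6, 2025 (Friday).
Deadline: Jun 6, 2025.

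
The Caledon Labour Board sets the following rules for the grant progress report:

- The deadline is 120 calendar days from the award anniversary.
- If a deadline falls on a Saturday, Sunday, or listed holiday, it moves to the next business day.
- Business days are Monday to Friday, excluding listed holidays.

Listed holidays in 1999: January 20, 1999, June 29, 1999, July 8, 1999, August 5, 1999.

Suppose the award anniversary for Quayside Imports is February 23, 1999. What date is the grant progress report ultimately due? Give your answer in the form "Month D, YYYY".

Trigger date February 23, 1999 + 120 calendar days = June 23, 1999.
June 23, 1999 is a Wednesday and not a listed holiday, so it stands.
Deadline: June 23, 1999.

June 23, 1999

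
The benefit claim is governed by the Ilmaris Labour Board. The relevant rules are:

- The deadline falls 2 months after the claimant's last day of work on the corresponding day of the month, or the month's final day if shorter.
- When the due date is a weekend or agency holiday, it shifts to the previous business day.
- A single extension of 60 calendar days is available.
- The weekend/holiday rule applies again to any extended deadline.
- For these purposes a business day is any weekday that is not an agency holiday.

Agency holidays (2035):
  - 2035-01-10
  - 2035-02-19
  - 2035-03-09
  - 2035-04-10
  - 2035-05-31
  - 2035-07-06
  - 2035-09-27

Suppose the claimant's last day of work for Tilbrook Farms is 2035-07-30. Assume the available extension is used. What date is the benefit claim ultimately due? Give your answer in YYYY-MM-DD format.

2035-11-27

2 months after 2035-07-30, on the same day of the month, is 2035-09-30.
2035-09-30 is a Sunday; the preceding business day is 2035-09-28 (Friday).
With the 60-day extension, 2035-09-28 becomes 2035-11-27.
2035-11-27 is a Tuesday and not a listed holiday, so it stands.
The final due date is 2035-11-27.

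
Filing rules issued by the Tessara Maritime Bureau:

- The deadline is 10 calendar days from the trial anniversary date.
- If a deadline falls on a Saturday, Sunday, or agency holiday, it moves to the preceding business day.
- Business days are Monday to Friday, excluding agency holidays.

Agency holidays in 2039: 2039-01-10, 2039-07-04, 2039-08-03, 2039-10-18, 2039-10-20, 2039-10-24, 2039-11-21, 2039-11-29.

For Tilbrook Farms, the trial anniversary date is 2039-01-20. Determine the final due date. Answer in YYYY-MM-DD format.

From 2039-01-20, 10 calendar days later is 2039-01-30.
2039-01-30 falls on a Sunday. Rolling to the preceding business day gives 2039-01-28, a Friday.
The final due date is 2039-01-28.

2039-01-28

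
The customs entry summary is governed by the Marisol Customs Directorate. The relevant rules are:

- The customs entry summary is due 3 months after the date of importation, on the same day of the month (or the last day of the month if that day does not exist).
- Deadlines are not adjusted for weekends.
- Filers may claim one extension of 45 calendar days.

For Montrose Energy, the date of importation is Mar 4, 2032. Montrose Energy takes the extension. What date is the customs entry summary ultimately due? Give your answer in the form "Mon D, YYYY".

Moving 3 months forward from Mar 4, 2032 on the corresponding day gives Jun 4, 2032.
No adjustment is made for weekends or holidays, so Jun 4, 2032 stands.
The 45-calendar-day extension moves the deadline from Jun 4, 2032 to Jul 19, 2032.
Jul 19, 2032 falls on a Monday. The rules make no weekend/holiday allowance, so it remains Jul 19, 2032.
The final due date is Jul 19, 2032.

Jul 19, 2032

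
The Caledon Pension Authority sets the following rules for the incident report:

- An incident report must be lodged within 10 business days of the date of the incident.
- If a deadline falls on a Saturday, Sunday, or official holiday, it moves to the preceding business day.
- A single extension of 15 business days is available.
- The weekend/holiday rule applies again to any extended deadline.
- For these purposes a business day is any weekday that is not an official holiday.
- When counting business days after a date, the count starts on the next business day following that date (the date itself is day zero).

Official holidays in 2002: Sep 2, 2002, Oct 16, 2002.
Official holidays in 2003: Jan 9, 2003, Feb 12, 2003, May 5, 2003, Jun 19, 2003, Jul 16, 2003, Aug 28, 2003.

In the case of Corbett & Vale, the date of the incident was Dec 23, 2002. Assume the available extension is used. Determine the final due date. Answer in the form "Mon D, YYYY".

Jan 28, 2003

Counting 10 business days after Dec 23, 2002 (skipping weekends and listed holidays) reaches Jan 6, 2003.
Since Jan 6, 2003 is a Monday and not a holiday, the date is unchanged.
The 15-business-day extension runs from Jan 6, 2003 to Jan 28, 2003.
Since Jan 28, 2003 is a Tuesday and not a holiday, the date is unchanged.
Final deadline: Jan 28, 2003.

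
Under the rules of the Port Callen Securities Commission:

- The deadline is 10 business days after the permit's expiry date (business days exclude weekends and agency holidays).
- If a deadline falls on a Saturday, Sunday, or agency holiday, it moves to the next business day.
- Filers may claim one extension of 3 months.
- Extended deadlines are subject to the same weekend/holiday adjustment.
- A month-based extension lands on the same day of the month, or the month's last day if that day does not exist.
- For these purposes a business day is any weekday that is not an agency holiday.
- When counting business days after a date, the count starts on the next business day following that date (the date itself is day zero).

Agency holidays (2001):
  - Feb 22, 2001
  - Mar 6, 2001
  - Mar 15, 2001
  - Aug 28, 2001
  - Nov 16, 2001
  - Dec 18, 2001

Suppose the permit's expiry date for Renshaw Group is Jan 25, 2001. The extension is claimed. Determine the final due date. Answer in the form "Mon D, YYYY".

May 8, 2001

10 business days after Jan 25, 2001, excluding weekends and holidays, is Feb 8, 2001.
Feb 8, 2001 falls on a Thursday, which is a business day, so no adjustment is needed.
The 3 months extension carries Feb 8, 2001 to May 8, 2001.
May 8, 2001 is a Tuesday and not a listed holiday, so it stands.
Final deadline: May 8, 2001.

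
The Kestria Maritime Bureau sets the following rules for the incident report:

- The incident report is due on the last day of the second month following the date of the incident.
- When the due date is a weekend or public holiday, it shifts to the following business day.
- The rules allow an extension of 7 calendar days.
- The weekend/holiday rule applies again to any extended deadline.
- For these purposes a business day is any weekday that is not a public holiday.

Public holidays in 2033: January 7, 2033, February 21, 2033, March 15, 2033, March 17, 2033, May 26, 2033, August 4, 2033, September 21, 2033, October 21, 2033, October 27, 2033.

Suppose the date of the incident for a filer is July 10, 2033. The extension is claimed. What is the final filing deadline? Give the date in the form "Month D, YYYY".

2 months after July 10, 2033 falls in September 2033; the last day of that month is September 30, 2033.
September 30, 2033 falls on a Friday, which is a business day, so no adjustment is needed.
Applying the 7-calendar-day extension: September 30, 2033 + 7 days = October 7, 2033.
Since October 7, 2033 is a Friday and not a holiday, the date is unchanged.
Final deadline: October 7, 2033.

October 7, 2033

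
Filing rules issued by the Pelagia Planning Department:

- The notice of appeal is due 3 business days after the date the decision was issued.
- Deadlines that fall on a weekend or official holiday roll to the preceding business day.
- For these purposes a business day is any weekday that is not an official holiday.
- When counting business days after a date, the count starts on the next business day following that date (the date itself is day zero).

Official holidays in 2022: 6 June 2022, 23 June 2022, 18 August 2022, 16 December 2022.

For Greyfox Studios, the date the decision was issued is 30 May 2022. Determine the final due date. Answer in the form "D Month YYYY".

2 June 2022

Counting 3 business days after 30 May 2022 (skipping weekends and listed holidays) reaches 2 June 2022.
2 June 2022 falls on a Thursday, which is a business day, so no adjustment is needed.
The final due date is 2 June 2022.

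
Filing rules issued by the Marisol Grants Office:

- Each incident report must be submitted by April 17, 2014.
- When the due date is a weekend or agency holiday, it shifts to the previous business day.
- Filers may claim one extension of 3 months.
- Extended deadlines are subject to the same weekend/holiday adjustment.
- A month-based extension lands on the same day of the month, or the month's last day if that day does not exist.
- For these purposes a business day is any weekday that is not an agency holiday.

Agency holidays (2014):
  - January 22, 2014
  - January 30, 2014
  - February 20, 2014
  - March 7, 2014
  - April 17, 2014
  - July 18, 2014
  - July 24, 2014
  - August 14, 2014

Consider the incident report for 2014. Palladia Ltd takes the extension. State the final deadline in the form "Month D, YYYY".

The statutory due date is April 17, 2014.
April 17, 2014 is a listed holiday, so it moves to the preceding business day, April 16, 2014 (Wednesday).
The 3 months extension carries April 16, 2014 to July 16, 2014.
July 16, 2014 is a Wednesday and not a listed holiday, so it stands.
Final deadline: July 16, 2014.

July 16, 2014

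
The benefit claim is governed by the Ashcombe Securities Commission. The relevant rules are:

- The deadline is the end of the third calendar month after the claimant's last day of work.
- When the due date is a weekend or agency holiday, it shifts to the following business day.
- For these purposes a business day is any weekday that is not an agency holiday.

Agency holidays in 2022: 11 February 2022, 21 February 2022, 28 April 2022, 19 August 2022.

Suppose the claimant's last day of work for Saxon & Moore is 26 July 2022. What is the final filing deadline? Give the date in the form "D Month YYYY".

3 months after 26 July 2022 falls in October 2022; the last day of that month is 31 October 2022.
31 October 2022 (Monday) is already a business day.
Final deadline: 31 October 2022.

31 October 2022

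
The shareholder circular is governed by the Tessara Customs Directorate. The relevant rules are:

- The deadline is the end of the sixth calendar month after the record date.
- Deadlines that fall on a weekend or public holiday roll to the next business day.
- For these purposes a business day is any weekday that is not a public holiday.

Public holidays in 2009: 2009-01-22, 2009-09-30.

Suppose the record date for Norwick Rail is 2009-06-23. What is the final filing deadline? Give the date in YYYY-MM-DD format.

2009-12-31

6 months after 2009-06-23 is December 2009; that month ends on 2009-12-31.
2009-12-31 is a Thursday and not a listed holiday, so it stands.
So the filing is due 2009-12-31.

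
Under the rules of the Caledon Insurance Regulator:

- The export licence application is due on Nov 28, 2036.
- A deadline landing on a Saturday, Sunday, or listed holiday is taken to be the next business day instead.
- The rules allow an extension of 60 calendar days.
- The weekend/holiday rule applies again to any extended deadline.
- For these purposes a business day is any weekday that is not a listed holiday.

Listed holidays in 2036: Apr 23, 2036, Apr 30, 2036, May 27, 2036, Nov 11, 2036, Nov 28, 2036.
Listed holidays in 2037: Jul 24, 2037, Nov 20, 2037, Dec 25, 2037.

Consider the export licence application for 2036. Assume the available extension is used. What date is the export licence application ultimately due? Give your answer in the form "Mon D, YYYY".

Start from the fixed due date, Nov 28, 2036.
Nov 28, 2036 is a listed holiday, so it moves to the next business day, Dec 1, 2036 (Monday).
The 60-calendar-day extension moves the deadline from Dec 1, 2036 to Jan 30, 2037.
Jan 30, 2037 falls on a Friday, which is a business day, so no adjustment is needed.
The final due date is Jan 30, 2037.

Jan 30, 2037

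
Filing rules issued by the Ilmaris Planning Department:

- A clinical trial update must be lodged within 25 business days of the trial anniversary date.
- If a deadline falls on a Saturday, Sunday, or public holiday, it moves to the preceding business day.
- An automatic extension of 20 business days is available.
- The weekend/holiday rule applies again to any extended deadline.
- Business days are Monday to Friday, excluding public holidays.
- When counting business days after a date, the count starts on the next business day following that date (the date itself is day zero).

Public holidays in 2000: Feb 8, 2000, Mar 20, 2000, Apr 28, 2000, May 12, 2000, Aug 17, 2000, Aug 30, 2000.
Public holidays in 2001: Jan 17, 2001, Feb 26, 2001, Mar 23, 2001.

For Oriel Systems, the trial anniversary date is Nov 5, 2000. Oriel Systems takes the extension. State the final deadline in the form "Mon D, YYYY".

Jan 5, 2001

Starting the day after Nov 5, 2000 and counting 25 business days lands on Dec 8, 2000.
Since Dec 8, 2000 is a Friday and not a holiday, the date is unchanged.
Applying the 20-business-day extension: 20 business days after Dec 8, 2000 is Jan 5, 2001.
Jan 5, 2001 falls on a Friday, which is a business day, so no adjustment is needed.
Deadline: Jan 5, 2001.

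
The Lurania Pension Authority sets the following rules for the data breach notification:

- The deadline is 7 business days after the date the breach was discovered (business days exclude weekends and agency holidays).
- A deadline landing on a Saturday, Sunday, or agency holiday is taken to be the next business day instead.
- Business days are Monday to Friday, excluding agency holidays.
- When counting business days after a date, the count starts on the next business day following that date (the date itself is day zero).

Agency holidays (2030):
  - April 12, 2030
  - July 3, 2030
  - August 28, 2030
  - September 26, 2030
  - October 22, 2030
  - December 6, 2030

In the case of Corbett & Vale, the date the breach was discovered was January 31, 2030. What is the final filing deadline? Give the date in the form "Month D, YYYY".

Counting 7 business days after January 31, 2030 (skipping weekends and listed holidays) reaches February 11, 2030.
February 11, 2030 is a Monday and not a listed holiday, so it stands.
So the filing is due February 11, 2030.

February 11, 2030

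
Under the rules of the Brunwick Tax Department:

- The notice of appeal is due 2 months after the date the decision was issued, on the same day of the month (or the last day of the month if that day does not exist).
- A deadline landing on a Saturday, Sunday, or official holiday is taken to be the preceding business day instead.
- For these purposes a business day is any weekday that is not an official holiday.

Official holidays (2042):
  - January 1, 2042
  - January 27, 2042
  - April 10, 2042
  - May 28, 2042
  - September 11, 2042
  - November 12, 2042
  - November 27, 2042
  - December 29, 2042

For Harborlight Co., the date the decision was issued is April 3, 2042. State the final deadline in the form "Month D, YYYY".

Moving 2 months forward from April 3, 2042 on the corresponding day gives June 3, 2042.
June 3, 2042 falls on a Tuesday, which is a business day, so no adjustment is needed.
So the filing is due June 3, 2042.

June 3, 2042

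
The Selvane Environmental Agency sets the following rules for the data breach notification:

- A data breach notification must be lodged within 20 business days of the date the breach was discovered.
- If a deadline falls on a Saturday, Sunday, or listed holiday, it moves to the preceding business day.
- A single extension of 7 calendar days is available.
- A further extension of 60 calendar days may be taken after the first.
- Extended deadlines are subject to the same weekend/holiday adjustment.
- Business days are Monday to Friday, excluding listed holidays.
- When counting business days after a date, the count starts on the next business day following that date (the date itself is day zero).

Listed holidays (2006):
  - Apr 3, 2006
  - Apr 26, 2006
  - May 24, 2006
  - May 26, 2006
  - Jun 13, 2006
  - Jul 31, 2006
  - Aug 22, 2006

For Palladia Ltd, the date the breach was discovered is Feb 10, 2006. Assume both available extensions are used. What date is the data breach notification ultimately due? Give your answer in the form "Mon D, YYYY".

May 16, 2006

20 business days after Feb 10, 2006, excluding weekends and holidays, is Mar 10, 2006.
Mar 10, 2006 falls on a Friday, which is a business day, so no adjustment is needed.
Add the 7 calendar-day extension to Mar 10, 2006: Mar 17, 2006.
Mar 17, 2006 is a Friday and not a listed holiday, so it stands.
Add the 60 calendar-day extension to Mar 17, 2006: May 16, 2006.
May 16, 2006 (Tuesday) is already a business day.
Final deadline: May 16, 2006.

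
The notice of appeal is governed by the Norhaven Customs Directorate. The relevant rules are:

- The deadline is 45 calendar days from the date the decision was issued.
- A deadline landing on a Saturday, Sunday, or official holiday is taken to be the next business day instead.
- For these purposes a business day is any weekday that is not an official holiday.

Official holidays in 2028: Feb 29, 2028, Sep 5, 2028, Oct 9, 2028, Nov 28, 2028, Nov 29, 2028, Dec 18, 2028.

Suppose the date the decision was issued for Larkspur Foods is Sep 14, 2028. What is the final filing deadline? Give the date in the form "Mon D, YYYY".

From Sep 14, 2028, 45 calendar days later is Oct 29, 2028.
Oct 29, 2028 is a Sunday, so it moves to the next business day, Oct 30, 2028 (Monday).
So the filing is due Oct 30, 2028.

Oct 30, 2028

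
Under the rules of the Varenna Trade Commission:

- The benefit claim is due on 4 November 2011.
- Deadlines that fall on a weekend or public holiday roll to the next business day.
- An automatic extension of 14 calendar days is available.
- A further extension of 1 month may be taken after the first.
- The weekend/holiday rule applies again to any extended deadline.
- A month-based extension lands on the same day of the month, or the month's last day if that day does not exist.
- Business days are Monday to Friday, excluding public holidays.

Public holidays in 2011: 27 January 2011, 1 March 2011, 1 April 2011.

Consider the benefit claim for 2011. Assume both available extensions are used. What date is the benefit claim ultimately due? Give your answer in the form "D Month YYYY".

19 December 2011

Start from the fixed due date, 4 November 2011.
Since 4 November 2011 is a Friday and not a holiday, the date is unchanged.
The 14-calendar-day extension moves the deadline from 4 November 2011 to 18 November 2011.
18 November 2011 (Friday) is already a business day.
Add 1 month to 18 November 2011: 18 December 2011.
18 December 2011 is a Sunday, so it moves to the next business day, 19 December 2011 (Monday).
The final due date is 19 December 2011.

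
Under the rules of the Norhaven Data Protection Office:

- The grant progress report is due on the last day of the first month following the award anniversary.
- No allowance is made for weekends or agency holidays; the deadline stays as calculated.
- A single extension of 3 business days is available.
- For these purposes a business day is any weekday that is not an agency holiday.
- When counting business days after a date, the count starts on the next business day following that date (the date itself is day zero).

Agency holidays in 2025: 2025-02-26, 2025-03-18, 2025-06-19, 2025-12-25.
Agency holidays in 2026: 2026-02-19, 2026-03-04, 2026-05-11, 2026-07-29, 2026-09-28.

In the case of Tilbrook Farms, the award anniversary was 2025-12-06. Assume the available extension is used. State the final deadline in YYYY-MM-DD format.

2026-02-04

1 month after 2025-12-06 falls in January 2026; the last day of that month is 2026-01-31.
2026-01-31 falls on a Saturday. The rules make no weekend/holiday allowance, so it remains 2026-01-31.
The 3-business-day extension runs from 2026-01-31 to 2026-02-04.
2026-02-04 falls on a Wednesday. The rules make no weekend/holiday allowance, so it remains 2026-02-04.
So the filing is due 2026-02-04.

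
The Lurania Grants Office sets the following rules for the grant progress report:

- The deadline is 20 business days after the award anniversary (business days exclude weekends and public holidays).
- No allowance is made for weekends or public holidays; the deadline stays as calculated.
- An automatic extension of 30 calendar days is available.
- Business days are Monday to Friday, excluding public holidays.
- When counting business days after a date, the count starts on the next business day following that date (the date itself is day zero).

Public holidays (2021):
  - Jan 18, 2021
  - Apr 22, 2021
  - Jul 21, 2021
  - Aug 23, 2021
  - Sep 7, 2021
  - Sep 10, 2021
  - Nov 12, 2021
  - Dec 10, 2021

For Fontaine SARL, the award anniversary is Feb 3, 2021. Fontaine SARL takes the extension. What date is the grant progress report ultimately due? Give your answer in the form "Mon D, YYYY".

20 business days after Feb 3, 2021, excluding weekends and holidays, is Mar 3, 2021.
Mar 3, 2021 falls on a Wednesday. The rules make no weekend/holiday allowance, so it remains Mar 3, 2021.
Add the 30 calendar-day extension to Mar 3, 2021: Apr 2, 2021.
Apr 2, 2021 falls on a Friday. The rules make no weekend/holiday allowance, so it remains Apr 2, 2021.
The final due date is Apr 2, 2021.

Apr 2, 2021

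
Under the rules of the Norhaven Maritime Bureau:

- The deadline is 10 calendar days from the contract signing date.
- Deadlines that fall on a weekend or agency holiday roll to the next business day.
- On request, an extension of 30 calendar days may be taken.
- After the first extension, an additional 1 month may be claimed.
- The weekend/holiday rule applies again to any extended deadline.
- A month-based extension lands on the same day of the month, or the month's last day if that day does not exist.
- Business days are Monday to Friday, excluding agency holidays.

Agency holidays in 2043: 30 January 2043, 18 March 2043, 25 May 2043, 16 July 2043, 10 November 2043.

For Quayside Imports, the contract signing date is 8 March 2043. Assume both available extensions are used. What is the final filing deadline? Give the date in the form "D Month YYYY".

10 calendar days after 8 March 2043 is 18 March 2043.
Because 18 March 2043 is a listed holiday, the deadline becomes 19 March 2043 (Thursday).
The 30-calendar-day extension moves the deadline from 19 March 2043 to 18 April 2043.
18 April 2043 falls on a Saturday. Rolling to the next business day gives 20 April 2043, a Monday.
The 1 month extension carries 20 April 2043 to 20 May 2043.
20 May 2043 (Wednesday) is already a business day.
Final deadline: 20 May 2043.

20 May 2043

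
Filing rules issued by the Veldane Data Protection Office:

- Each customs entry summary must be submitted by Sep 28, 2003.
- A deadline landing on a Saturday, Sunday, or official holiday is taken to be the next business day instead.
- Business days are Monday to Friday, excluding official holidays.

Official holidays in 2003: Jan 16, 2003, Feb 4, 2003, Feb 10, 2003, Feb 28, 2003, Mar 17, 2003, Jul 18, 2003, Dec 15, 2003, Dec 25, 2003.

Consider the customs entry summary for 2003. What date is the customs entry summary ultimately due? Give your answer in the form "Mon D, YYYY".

The statutory due date is Sep 28, 2003.
Sep 28, 2003 is a Sunday, so it moves to the next business day, Sep 29, 2003 (Monday).
Deadline: Sep 29, 2003.

Sep 29, 2003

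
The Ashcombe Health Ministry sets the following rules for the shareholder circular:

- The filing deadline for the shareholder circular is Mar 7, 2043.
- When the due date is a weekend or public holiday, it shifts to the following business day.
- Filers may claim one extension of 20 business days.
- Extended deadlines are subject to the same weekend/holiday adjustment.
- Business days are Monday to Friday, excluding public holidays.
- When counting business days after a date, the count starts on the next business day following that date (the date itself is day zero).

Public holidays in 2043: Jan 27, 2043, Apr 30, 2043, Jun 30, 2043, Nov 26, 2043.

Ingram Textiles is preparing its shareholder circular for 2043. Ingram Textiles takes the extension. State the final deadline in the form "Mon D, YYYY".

Apr 6, 2043

Start from the fixed due date, Mar 7, 2043.
Mar 7, 2043 falls on a Saturday. Rolling to the next business day gives Mar 9, 2043, a Monday.
The 20-business-day extension runs from Mar 9, 2043 to Apr 6, 2043.
Apr 6, 2043 falls on a Monday, which is a business day, so no adjustment is needed.
The final due date is Apr 6, 2043.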